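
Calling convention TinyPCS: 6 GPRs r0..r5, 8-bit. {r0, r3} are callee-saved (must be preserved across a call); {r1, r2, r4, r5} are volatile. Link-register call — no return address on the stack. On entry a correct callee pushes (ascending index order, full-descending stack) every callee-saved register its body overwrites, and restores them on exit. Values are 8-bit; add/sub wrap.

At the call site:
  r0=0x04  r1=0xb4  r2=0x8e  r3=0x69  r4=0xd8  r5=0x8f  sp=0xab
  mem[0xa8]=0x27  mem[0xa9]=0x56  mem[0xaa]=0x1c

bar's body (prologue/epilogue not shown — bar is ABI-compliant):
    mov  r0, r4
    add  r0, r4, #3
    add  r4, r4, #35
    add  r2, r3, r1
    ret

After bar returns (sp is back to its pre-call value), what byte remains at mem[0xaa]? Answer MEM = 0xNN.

MEM = 0x04

prologue: push r0 → mem[0xaa]=0x04, sp=0xaa
body[0] mov  r0, r4 → r0=0xd8
body[1] add  r0, r4, #3 → r0=0xdb
body[2] add  r4, r4, #35 → r4=0xfb
body[3] add  r2, r3, r1 → r2=0x1d
epilogue: pop r0=0x04, sp=0xab
prologue pushed ['r0'] at ['0xaa']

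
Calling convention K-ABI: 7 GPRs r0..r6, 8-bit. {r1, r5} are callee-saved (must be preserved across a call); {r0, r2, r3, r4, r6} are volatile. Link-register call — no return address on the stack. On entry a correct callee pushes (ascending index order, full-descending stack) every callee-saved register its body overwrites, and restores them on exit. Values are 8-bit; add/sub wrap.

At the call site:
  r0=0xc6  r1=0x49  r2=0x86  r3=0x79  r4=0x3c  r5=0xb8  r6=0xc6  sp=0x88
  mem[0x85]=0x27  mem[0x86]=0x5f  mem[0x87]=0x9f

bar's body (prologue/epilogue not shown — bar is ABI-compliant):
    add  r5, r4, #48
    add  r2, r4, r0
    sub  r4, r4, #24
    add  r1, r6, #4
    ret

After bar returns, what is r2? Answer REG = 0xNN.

prologue: push r1 -> mem[0x87]=0x49, sp=0x87
prologue: push r5 -> mem[0x86]=0xb8, sp=0x86
body[0] add  r5, r4, #48 -> r5=0x6c
body[1] add  r2, r4, r0 -> r2=0x02
body[2] sub  r4, r4, #24 -> r4=0x24
body[3] add  r1, r6, #4 -> r1=0xca
epilogue: pop r5=0xb8, sp=0x87
epilogue: pop r1=0x49, sp=0x88
r2 is caller-saved -> body value

REG = 0x02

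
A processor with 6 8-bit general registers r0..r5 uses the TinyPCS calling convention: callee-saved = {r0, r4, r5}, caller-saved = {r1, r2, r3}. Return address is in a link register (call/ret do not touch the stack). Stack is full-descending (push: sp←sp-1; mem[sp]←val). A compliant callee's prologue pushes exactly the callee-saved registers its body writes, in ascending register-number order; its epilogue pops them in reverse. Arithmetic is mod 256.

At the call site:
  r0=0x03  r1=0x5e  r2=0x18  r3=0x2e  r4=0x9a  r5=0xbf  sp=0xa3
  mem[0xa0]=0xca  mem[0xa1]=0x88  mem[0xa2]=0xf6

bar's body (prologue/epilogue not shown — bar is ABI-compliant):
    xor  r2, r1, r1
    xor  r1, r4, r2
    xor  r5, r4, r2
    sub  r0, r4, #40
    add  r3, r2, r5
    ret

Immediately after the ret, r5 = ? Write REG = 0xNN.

prologue: push r0 -> mem[0xa2]=0x03, sp=0xa2
prologue: push r5 -> mem[0xa1]=0xbf, sp=0xa1
body[0] xor  r2, r1, r1 -> r2=0x00
body[1] xor  r1, r4, r2 -> r1=0x9a
body[2] xor  r5, r4, r2 -> r5=0x9a
body[3] sub  r0, r4, #40 -> r0=0x72
body[4] add  r3, r2, r5 -> r3=0x9a
epilogue: pop r5=0xbf, sp=0xa2
epilogue: pop r0=0x03, sp=0xa3
r5 is callee-saved -> restored

REG = 0xbf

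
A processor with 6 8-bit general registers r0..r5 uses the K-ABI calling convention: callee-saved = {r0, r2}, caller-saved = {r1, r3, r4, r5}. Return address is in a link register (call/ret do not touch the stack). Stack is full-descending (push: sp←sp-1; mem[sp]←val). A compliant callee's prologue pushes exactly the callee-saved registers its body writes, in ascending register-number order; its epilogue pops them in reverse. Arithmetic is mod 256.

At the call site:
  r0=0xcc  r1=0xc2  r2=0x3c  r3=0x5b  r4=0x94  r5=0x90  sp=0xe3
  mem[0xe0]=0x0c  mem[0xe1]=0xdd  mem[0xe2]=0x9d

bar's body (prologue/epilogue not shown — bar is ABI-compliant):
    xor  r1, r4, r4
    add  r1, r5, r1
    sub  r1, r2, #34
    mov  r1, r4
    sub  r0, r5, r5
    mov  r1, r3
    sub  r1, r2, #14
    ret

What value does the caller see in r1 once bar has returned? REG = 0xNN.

REG = 0x2e

prologue: push r0 → mem[0xe2]=0xcc, sp=0xe2
body[0] xor  r1, r4, r4 → r1=0x00
body[1] add  r1, r5, r1 → r1=0x90
body[2] sub  r1, r2, #34 → r1=0x1a
body[3] mov  r1, r4 → r1=0x94
body[4] sub  r0, r5, r5 → r0=0x00
body[5] mov  r1, r3 → r1=0x5b
body[6] sub  r1, r2, #14 → r1=0x2e
epilogue: pop r0=0xcc, sp=0xe3
r1 is caller-saved → body value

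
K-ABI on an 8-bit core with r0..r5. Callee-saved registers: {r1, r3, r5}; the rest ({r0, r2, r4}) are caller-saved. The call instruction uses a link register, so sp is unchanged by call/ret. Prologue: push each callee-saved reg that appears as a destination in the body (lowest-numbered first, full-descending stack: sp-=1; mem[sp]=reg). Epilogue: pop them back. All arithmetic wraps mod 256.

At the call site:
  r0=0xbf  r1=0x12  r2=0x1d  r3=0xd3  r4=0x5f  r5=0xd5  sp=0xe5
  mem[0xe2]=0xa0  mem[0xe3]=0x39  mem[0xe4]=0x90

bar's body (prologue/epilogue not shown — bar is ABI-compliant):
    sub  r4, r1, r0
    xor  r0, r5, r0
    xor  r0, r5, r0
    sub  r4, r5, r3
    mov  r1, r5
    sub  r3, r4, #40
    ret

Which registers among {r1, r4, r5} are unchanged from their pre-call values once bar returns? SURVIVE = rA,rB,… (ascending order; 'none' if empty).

SURVIVE = r1,r5

prologue: push r1 -> mem[0xe4]=0x12, sp=0xe4
prologue: push r3 -> mem[0xe3]=0xd3, sp=0xe3
body[0] sub  r4, r1, r0 -> r4=0x53
body[1] xor  r0, r5, r0 -> r0=0x6a
body[2] xor  r0, r5, r0 -> r0=0xbf
body[3] sub  r4, r5, r3 -> r4=0x02
body[4] mov  r1, r5 -> r1=0xd5
body[5] sub  r3, r4, #40 -> r3=0xda
epilogue: pop r3=0xd3, sp=0xe4
epilogue: pop r1=0x12, sp=0xe5
r1: callee-saved, written=True
r4: caller-saved, written=True
r5: callee-saved, written=False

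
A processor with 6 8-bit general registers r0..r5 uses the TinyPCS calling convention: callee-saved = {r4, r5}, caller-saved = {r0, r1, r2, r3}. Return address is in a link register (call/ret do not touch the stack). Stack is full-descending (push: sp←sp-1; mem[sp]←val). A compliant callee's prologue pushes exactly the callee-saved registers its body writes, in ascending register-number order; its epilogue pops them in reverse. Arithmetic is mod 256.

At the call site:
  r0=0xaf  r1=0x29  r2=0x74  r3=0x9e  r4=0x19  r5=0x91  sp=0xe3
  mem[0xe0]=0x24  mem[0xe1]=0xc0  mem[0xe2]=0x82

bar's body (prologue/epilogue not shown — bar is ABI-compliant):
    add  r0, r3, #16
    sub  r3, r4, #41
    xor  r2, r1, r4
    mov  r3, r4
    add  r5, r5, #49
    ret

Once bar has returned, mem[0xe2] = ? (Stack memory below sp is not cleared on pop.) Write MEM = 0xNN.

MEM = 0x91

prologue: push r5 → mem[0xe2]=0x91, sp=0xe2
body[0] add  r0, r3, #16 → r0=0xae
body[1] sub  r3, r4, #41 → r3=0xf0
body[2] xor  r2, r1, r4 → r2=0x30
body[3] mov  r3, r4 → r3=0x19
body[4] add  r5, r5, #49 → r5=0xc2
epilogue: pop r5=0x91, sp=0xe3
prologue pushed ['r5'] at ['0xe2']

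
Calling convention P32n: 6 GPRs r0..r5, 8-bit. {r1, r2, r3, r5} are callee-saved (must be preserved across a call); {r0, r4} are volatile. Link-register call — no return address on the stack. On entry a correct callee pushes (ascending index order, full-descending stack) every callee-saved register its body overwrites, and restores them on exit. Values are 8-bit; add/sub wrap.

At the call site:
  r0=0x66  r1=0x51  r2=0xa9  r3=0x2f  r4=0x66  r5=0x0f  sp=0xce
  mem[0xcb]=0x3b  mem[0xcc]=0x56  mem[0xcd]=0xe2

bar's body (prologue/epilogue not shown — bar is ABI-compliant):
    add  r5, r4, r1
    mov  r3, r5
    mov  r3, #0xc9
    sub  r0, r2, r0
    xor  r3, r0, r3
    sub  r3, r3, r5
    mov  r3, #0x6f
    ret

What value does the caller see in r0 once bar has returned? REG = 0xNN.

prologue: push r3 → mem[0xcd]=0x2f, sp=0xcd
prologue: push r5 → mem[0xcc]=0x0f, sp=0xcc
body[0] add  r5, r4, r1 → r5=0xb7
body[1] mov  r3, r5 → r3=0xb7
body[2] mov  r3, #0xc9 → r3=0xc9
body[3] sub  r0, r2, r0 → r0=0x43
body[4] xor  r3, r0, r3 → r3=0x8a
body[5] sub  r3, r3, r5 → r3=0xd3
body[6] mov  r3, #0x6f → r3=0x6f
epilogue: pop r5=0x0f, sp=0xcd
epilogue: pop r3=0x2f, sp=0xce
r0 is caller-saved → body value

REG = 0x43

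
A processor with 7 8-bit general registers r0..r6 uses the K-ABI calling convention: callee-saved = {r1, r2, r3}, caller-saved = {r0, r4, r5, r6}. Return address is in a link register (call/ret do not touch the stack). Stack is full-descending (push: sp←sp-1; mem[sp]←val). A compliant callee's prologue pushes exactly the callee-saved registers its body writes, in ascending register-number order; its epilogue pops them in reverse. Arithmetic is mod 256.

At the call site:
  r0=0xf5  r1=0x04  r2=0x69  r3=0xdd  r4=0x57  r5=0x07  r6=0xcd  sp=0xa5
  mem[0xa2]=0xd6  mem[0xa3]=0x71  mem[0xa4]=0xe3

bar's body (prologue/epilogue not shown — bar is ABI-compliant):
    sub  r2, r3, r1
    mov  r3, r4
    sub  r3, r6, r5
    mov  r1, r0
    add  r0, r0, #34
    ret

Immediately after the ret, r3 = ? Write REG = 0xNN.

REG = 0xdd

prologue: push r1 → mem[0xa4]=0x04, sp=0xa4
prologue: push r2 → mem[0xa3]=0x69, sp=0xa3
prologue: push r3 → mem[0xa2]=0xdd, sp=0xa2
body[0] sub  r2, r3, r1 → r2=0xd9
body[1] mov  r3, r4 → r3=0x57
body[2] sub  r3, r6, r5 → r3=0xc6
body[3] mov  r1, r0 → r1=0xf5
body[4] add  r0, r0, #34 → r0=0x17
epilogue: pop r3=0xdd, sp=0xa3
epilogue: pop r2=0x69, sp=0xa4
epilogue: pop r1=0x04, sp=0xa5
r3 is callee-saved → restored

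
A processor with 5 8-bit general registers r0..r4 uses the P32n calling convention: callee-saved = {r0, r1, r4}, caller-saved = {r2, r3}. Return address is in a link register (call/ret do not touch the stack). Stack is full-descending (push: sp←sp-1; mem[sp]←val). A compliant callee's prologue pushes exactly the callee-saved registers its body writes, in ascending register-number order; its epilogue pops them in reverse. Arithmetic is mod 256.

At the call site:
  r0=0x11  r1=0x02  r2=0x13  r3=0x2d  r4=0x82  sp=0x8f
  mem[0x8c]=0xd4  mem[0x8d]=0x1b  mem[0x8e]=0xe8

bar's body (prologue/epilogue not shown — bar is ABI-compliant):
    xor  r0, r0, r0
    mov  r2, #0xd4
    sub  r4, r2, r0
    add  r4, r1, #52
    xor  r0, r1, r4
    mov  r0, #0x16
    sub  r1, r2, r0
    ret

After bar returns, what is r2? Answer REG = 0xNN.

prologue: push r0 -> mem[0x8e]=0x11, sp=0x8e
prologue: push r1 -> mem[0x8d]=0x02, sp=0x8d
prologue: push r4 -> mem[0x8c]=0x82, sp=0x8c
body[0] xor  r0, r0, r0 -> r0=0x00
body[1] mov  r2, #0xd4 -> r2=0xd4
body[2] sub  r4, r2, r0 -> r4=0xd4
body[3] add  r4, r1, #52 -> r4=0x36
body[4] xor  r0, r1, r4 -> r0=0x34
body[5] mov  r0, #0x16 -> r0=0x16
body[6] sub  r1, r2, r0 -> r1=0xbe
epilogue: pop r4=0x82, sp=0x8d
epilogue: pop r1=0x02, sp=0x8e
epilogue: pop r0=0x11, sp=0x8f
r2 is caller-saved -> body value

REG = 0xd4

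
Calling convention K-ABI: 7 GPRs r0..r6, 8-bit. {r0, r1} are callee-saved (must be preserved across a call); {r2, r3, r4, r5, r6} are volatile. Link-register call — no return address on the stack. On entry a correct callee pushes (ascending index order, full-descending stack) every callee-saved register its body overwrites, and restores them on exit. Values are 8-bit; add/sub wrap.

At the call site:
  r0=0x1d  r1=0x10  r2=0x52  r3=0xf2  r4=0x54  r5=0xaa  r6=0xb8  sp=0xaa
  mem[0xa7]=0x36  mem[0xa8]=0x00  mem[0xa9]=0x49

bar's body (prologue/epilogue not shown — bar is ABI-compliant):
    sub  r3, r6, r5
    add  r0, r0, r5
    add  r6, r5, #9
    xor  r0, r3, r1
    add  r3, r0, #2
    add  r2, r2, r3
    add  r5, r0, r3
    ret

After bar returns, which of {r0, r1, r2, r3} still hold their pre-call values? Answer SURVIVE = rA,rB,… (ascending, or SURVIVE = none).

prologue: push r0 -> mem[0xa9]=0x1d, sp=0xa9
body[0] sub  r3, r6, r5 -> r3=0x0e
body[1] add  r0, r0, r5 -> r0=0xc7
body[2] add  r6, r5, #9 -> r6=0xb3
body[3] xor  r0, r3, r1 -> r0=0x1e
body[4] add  r3, r0, #2 -> r3=0x20
body[5] add  r2, r2, r3 -> r2=0x72
body[6] add  r5, r0, r3 -> r5=0x3e
epilogue: pop r0=0x1d, sp=0xaa
r0: callee-saved, written=True
r1: callee-saved, written=False
r2: caller-saved, written=True
r3: caller-saved, written=True

SURVIVE = r0,r1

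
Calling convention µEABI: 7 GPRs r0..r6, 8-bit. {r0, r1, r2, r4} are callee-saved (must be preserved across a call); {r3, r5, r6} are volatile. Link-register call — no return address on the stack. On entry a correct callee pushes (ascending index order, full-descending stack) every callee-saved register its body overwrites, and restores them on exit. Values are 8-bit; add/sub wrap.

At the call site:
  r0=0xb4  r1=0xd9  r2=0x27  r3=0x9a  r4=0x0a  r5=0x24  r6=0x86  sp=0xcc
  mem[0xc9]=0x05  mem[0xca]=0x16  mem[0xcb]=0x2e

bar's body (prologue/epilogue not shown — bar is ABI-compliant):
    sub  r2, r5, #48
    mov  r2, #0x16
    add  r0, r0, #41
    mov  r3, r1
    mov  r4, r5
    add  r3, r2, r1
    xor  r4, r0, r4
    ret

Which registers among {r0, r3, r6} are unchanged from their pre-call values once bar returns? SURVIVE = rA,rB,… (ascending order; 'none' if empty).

prologue: push r0 -> mem[0xcb]=0xb4, sp=0xcb
prologue: push r2 -> mem[0xca]=0x27, sp=0xca
prologue: push r4 -> mem[0xc9]=0x0a, sp=0xc9
body[0] sub  r2, r5, #48 -> r2=0xf4
body[1] mov  r2, #0x16 -> r2=0x16
body[2] add  r0, r0, #41 -> r0=0xdd
body[3] mov  r3, r1 -> r3=0xd9
body[4] mov  r4, r5 -> r4=0x24
body[5] add  r3, r2, r1 -> r3=0xef
body[6] xor  r4, r0, r4 -> r4=0xf9
epilogue: pop r4=0x0a, sp=0xca
epilogue: pop r2=0x27, sp=0xcb
epilogue: pop r0=0xb4, sp=0xcc
r0: callee-saved, written=True
r3: caller-saved, written=True
r6: caller-saved, written=False

SURVIVE = r0,r6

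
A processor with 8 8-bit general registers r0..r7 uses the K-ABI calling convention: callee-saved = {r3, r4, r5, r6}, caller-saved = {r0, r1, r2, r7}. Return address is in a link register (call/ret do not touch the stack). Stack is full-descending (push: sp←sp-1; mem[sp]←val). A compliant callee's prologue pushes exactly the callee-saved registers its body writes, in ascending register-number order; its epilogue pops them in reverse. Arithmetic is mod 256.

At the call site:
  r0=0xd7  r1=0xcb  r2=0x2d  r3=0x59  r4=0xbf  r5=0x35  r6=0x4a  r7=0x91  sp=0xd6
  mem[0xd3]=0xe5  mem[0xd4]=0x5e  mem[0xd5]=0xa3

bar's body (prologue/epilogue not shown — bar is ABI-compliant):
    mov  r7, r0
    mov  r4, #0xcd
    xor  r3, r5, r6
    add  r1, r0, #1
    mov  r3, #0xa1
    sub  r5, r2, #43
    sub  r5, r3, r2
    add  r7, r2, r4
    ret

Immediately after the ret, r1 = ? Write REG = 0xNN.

prologue: push r3 -> mem[0xd5]=0x59, sp=0xd5
prologue: push r4 -> mem[0xd4]=0xbf, sp=0xd4
prologue: push r5 -> mem[0xd3]=0x35, sp=0xd3
body[0] mov  r7, r0 -> r7=0xd7
body[1] mov  r4, #0xcd -> r4=0xcd
body[2] xor  r3, r5, r6 -> r3=0x7f
body[3] add  r1, r0, #1 -> r1=0xd8
body[4] mov  r3, #0xa1 -> r3=0xa1
body[5] sub  r5, r2, #43 -> r5=0x02
body[6] sub  r5, r3, r2 -> r5=0x74
body[7] add  r7, r2, r4 -> r7=0xfa
epilogue: pop r5=0x35, sp=0xd4
epilogue: pop r4=0xbf, sp=0xd5
epilogue: pop r3=0x59, sp=0xd6
r1 is caller-saved -> body value

REG = 0xd8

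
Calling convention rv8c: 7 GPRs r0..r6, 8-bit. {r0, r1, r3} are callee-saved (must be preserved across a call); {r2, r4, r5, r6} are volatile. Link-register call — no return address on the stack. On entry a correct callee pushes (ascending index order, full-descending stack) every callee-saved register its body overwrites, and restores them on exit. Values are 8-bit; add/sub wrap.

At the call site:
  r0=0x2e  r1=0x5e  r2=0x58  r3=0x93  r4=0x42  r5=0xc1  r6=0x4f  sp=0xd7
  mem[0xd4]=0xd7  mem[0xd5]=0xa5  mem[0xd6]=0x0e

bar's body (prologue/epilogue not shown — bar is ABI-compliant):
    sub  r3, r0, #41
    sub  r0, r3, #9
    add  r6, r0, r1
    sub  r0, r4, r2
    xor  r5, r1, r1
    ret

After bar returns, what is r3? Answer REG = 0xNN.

REG = 0x93

prologue: push r0 -> mem[0xd6]=0x2e, sp=0xd6
prologue: push r3 -> mem[0xd5]=0x93, sp=0xd5
body[0] sub  r3, r0, #41 -> r3=0x05
body[1] sub  r0, r3, #9 -> r0=0xfc
body[2] add  r6, r0, r1 -> r6=0x5a
body[3] sub  r0, r4, r2 -> r0=0xea
body[4] xor  r5, r1, r1 -> r5=0x00
epilogue: pop r3=0x93, sp=0xd6
epilogue: pop r0=0x2e, sp=0xd7
r3 is callee-saved -> restored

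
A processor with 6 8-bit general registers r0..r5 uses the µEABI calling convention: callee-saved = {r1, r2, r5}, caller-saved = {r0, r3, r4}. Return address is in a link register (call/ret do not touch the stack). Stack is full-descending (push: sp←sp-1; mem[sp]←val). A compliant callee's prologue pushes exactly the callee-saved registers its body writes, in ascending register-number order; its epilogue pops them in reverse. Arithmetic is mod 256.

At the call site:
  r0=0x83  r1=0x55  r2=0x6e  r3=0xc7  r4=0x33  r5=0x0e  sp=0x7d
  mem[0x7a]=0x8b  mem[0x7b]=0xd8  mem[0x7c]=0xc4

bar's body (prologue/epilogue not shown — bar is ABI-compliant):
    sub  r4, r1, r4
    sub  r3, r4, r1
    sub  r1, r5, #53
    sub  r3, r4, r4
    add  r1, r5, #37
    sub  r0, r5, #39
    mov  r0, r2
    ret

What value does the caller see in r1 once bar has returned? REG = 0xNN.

REG = 0x55

prologue: push r1 → mem[0x7c]=0x55, sp=0x7c
body[0] sub  r4, r1, r4 → r4=0x22
body[1] sub  r3, r4, r1 → r3=0xcd
body[2] sub  r1, r5, #53 → r1=0xd9
body[3] sub  r3, r4, r4 → r3=0x00
body[4] add  r1, r5, #37 → r1=0x33
body[5] sub  r0, r5, #39 → r0=0xe7
body[6] mov  r0, r2 → r0=0x6e
epilogue: pop r1=0x55, sp=0x7d
r1 is callee-saved → restored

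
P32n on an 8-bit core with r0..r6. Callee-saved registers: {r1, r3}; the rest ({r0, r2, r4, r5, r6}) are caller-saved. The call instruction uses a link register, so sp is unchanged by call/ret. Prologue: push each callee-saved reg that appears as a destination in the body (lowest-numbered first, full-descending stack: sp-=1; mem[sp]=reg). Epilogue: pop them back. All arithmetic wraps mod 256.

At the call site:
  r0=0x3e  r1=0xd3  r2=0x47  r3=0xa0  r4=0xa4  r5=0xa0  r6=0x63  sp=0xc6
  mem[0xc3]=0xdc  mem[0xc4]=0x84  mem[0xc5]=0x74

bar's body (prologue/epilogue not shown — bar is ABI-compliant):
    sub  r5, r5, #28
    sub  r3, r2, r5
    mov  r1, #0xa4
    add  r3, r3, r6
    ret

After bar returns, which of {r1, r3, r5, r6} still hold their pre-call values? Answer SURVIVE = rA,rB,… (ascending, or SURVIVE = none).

prologue: push r1 → mem[0xc5]=0xd3, sp=0xc5
prologue: push r3 → mem[0xc4]=0xa0, sp=0xc4
body[0] sub  r5, r5, #28 → r5=0x84
body[1] sub  r3, r2, r5 → r3=0xc3
body[2] mov  r1, #0xa4 → r1=0xa4
body[3] add  r3, r3, r6 → r3=0x26
epilogue: pop r3=0xa0, sp=0xc5
epilogue: pop r1=0xd3, sp=0xc6
r1: callee-saved, written=True
r3: callee-saved, written=True
r5: caller-saved, written=True
r6: caller-saved, written=False

SURVIVE = r1,r3,r6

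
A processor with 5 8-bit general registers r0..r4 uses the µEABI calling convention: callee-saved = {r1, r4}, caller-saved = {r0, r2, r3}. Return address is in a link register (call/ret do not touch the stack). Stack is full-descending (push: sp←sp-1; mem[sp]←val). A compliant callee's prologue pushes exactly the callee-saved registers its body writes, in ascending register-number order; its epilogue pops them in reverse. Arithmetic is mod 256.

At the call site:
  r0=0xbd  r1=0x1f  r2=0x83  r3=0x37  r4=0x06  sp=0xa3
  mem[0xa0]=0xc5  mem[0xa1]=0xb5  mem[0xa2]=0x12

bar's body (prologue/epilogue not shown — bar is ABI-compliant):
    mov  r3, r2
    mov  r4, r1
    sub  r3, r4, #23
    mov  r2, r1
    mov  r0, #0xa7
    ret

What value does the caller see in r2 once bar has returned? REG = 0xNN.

prologue: push r4 -> mem[0xa2]=0x06, sp=0xa2
body[0] mov  r3, r2 -> r3=0x83
body[1] mov  r4, r1 -> r4=0x1f
body[2] sub  r3, r4, #23 -> r3=0x08
body[3] mov  r2, r1 -> r2=0x1f
body[4] mov  r0, #0xa7 -> r0=0xa7
epilogue: pop r4=0x06, sp=0xa3
r2 is caller-saved -> body value

REG = 0x1f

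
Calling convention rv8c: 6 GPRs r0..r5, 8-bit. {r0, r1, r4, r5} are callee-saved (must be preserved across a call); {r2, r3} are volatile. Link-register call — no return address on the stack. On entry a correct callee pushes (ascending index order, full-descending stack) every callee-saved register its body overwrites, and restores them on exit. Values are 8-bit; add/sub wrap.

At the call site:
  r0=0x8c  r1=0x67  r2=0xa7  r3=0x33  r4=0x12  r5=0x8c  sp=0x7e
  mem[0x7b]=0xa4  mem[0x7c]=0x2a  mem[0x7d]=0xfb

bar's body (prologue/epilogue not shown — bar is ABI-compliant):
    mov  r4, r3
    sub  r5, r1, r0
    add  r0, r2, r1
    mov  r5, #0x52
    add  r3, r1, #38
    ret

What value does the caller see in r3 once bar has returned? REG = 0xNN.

REG = 0x8d

prologue: push r0 -> mem[0x7d]=0x8c, sp=0x7d
prologue: push r4 -> mem[0x7c]=0x12, sp=0x7c
prologue: push r5 -> mem[0x7b]=0x8c, sp=0x7b
body[0] mov  r4, r3 -> r4=0x33
body[1] sub  r5, r1, r0 -> r5=0xdb
body[2] add  r0, r2, r1 -> r0=0x0e
body[3] mov  r5, #0x52 -> r5=0x52
body[4] add  r3, r1, #38 -> r3=0x8d
epilogue: pop r5=0x8c, sp=0x7c
epilogue: pop r4=0x12, sp=0x7d
epilogue: pop r0=0x8c, sp=0x7e
r3 is caller-saved -> body value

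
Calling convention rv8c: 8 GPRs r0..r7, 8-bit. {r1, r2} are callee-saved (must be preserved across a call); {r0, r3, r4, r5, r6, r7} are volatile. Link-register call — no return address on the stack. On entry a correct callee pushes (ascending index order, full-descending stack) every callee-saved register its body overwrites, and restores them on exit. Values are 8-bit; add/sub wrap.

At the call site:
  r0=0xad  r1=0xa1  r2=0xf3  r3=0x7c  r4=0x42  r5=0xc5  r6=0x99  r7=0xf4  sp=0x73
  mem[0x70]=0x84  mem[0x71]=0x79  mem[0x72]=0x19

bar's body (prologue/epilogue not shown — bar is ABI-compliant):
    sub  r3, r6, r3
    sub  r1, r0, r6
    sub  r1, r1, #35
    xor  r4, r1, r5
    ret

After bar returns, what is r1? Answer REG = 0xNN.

REG = 0xa1

prologue: push r1 -> mem[0x72]=0xa1, sp=0x72
body[0] sub  r3, r6, r3 -> r3=0x1d
body[1] sub  r1, r0, r6 -> r1=0x14
body[2] sub  r1, r1, #35 -> r1=0xf1
body[3] xor  r4, r1, r5 -> r4=0x34
epilogue: pop r1=0xa1, sp=0x73
r1 is callee-saved -> restored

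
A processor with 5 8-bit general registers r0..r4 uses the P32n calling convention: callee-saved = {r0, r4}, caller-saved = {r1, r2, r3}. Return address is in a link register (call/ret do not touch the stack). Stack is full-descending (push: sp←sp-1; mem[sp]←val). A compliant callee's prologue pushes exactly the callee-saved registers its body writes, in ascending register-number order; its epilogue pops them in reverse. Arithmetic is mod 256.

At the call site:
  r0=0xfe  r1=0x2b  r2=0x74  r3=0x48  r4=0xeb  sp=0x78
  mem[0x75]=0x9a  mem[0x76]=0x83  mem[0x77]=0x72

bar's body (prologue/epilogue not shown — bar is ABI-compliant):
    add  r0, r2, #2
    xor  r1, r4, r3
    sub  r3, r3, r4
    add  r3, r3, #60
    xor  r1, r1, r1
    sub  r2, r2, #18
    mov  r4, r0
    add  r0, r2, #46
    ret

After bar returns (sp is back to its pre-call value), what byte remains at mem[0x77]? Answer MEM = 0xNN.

prologue: push r0 → mem[0x77]=0xfe, sp=0x77
prologue: push r4 → mem[0x76]=0xeb, sp=0x76
body[0] add  r0, r2, #2 → r0=0x76
body[1] xor  r1, r4, r3 → r1=0xa3
body[2] sub  r3, r3, r4 → r3=0x5d
body[3] add  r3, r3, #60 → r3=0x99
body[4] xor  r1, r1, r1 → r1=0x00
body[5] sub  r2, r2, #18 → r2=0x62
body[6] mov  r4, r0 → r4=0x76
body[7] add  r0, r2, #46 → r0=0x90
epilogue: pop r4=0xeb, sp=0x77
epilogue: pop r0=0xfe, sp=0x78
prologue pushed ['r0', 'r4'] at ['0x77', '0x76']

MEM = 0xfe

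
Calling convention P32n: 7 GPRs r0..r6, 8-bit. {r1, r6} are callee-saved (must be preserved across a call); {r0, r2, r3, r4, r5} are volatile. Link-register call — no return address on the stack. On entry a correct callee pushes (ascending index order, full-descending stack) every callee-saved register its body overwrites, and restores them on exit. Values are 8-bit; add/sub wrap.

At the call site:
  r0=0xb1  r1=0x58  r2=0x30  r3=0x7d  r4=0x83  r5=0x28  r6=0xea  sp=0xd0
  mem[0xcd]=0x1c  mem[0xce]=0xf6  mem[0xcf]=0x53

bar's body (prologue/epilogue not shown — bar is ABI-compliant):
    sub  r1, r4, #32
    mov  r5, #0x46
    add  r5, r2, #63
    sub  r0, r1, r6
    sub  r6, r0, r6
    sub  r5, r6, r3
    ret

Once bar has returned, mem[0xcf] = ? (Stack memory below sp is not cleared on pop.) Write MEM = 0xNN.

prologue: push r1 -> mem[0xcf]=0x58, sp=0xcf
prologue: push r6 -> mem[0xce]=0xea, sp=0xce
body[0] sub  r1, r4, #32 -> r1=0x63
body[1] mov  r5, #0x46 -> r5=0x46
body[2] add  r5, r2, #63 -> r5=0x6f
body[3] sub  r0, r1, r6 -> r0=0x79
body[4] sub  r6, r0, r6 -> r6=0x8f
body[5] sub  r5, r6, r3 -> r5=0x12
epilogue: pop r6=0xea, sp=0xcf
epilogue: pop r1=0x58, sp=0xd0
prologue pushed ['r1', 'r6'] at ['0xcf', '0xce']

MEM = 0x58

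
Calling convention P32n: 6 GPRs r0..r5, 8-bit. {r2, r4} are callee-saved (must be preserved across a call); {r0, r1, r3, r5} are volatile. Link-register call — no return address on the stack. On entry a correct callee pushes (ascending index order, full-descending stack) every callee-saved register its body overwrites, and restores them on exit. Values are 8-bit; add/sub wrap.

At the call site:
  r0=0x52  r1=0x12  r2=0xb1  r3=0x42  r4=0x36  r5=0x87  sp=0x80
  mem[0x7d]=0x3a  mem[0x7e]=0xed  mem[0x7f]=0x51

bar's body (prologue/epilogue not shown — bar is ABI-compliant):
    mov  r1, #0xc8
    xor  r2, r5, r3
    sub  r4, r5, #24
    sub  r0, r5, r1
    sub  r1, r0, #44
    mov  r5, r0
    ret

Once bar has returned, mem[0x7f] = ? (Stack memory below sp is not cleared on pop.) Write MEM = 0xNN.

MEM = 0xb1

prologue: push r2 → mem[0x7f]=0xb1, sp=0x7f
prologue: push r4 → mem[0x7e]=0x36, sp=0x7e
body[0] mov  r1, #0xc8 → r1=0xc8
body[1] xor  r2, r5, r3 → r2=0xc5
body[2] sub  r4, r5, #24 → r4=0x6f
body[3] sub  r0, r5, r1 → r0=0xbf
body[4] sub  r1, r0, #44 → r1=0x93
body[5] mov  r5, r0 → r5=0xbf
epilogue: pop r4=0x36, sp=0x7f
epilogue: pop r2=0xb1, sp=0x80
prologue pushed ['r2', 'r4'] at ['0x7f', '0x7e']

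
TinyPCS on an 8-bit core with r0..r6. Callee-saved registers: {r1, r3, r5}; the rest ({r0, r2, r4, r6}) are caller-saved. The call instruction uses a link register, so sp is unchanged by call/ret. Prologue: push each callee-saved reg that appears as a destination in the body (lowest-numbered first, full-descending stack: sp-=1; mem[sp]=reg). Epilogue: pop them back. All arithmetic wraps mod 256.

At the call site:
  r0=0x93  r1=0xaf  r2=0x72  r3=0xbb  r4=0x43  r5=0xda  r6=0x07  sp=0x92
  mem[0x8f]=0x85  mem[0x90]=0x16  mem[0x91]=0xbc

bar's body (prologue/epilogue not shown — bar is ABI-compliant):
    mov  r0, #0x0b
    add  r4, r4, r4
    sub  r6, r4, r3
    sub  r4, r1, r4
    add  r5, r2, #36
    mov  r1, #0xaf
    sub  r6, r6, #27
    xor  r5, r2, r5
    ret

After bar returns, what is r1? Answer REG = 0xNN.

prologue: push r1 → mem[0x91]=0xaf, sp=0x91
prologue: push r5 → mem[0x90]=0xda, sp=0x90
body[0] mov  r0, #0x0b → r0=0x0b
body[1] add  r4, r4, r4 → r4=0x86
body[2] sub  r6, r4, r3 → r6=0xcb
body[3] sub  r4, r1, r4 → r4=0x29
body[4] add  r5, r2, #36 → r5=0x96
body[5] mov  r1, #0xaf → r1=0xaf
body[6] sub  r6, r6, #27 → r6=0xb0
body[7] xor  r5, r2, r5 → r5=0xe4
epilogue: pop r5=0xda, sp=0x91
epilogue: pop r1=0xaf, sp=0x92
r1 is callee-saved → restored

REG = 0xaf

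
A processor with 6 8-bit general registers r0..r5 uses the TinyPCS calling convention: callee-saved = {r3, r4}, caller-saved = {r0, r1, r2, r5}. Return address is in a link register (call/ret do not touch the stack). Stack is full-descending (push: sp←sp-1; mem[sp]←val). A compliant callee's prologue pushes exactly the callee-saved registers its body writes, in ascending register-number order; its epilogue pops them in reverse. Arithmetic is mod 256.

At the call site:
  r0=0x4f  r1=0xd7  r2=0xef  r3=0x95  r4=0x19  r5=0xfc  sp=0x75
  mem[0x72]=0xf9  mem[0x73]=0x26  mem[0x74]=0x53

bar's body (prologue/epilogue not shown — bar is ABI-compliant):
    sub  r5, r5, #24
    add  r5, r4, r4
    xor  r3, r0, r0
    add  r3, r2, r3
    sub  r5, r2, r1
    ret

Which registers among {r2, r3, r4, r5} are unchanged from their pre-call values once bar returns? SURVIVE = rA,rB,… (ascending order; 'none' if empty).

prologue: push r3 -> mem[0x74]=0x95, sp=0x74
body[0] sub  r5, r5, #24 -> r5=0xe4
body[1] add  r5, r4, r4 -> r5=0x32
body[2] xor  r3, r0, r0 -> r3=0x00
body[3] add  r3, r2, r3 -> r3=0xef
body[4] sub  r5, r2, r1 -> r5=0x18
epilogue: pop r3=0x95, sp=0x75
r2: caller-saved, written=False
r3: callee-saved, written=True
r4: callee-saved, written=False
r5: caller-saved, written=True

SURVIVE = r2,r3,r4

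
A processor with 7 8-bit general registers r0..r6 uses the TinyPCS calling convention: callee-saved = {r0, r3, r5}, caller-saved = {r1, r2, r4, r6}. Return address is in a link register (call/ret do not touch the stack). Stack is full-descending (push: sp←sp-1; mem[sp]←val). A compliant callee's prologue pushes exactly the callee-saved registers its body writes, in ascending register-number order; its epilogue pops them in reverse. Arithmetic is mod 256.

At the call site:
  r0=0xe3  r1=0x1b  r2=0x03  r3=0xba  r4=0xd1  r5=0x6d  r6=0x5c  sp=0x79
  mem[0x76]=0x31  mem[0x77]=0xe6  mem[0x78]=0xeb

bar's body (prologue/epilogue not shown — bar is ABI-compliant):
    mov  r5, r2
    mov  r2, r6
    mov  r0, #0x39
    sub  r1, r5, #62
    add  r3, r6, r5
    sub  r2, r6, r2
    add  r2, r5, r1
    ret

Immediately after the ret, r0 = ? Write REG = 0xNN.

prologue: push r0 → mem[0x78]=0xe3, sp=0x78
prologue: push r3 → mem[0x77]=0xba, sp=0x77
prologue: push r5 → mem[0x76]=0x6d, sp=0x76
body[0] mov  r5, r2 → r5=0x03
body[1] mov  r2, r6 → r2=0x5c
body[2] mov  r0, #0x39 → r0=0x39
body[3] sub  r1, r5, #62 → r1=0xc5
body[4] add  r3, r6, r5 → r3=0x5f
body[5] sub  r2, r6, r2 → r2=0x00
body[6] add  r2, r5, r1 → r2=0xc8
epilogue: pop r5=0x6d, sp=0x77
epilogue: pop r3=0xba, sp=0x78
epilogue: pop r0=0xe3, sp=0x79
r0 is callee-saved → restored

REG = 0xe3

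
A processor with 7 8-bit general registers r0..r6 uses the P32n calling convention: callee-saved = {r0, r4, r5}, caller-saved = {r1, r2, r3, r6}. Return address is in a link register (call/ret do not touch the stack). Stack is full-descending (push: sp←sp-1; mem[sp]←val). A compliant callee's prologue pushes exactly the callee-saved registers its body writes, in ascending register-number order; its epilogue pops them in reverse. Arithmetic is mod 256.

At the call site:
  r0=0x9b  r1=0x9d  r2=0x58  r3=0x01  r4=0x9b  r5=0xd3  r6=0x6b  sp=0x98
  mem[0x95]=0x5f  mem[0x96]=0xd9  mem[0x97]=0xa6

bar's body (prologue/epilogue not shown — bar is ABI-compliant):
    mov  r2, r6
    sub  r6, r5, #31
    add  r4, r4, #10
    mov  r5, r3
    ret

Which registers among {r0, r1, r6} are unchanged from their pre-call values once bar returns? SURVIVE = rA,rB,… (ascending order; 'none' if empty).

SURVIVE = r0,r1

prologue: push r4 → mem[0x97]=0x9b, sp=0x97
prologue: push r5 → mem[0x96]=0xd3, sp=0x96
body[0] mov  r2, r6 → r2=0x6b
body[1] sub  r6, r5, #31 → r6=0xb4
body[2] add  r4, r4, #10 → r4=0xa5
body[3] mov  r5, r3 → r5=0x01
epilogue: pop r5=0xd3, sp=0x97
epilogue: pop r4=0x9b, sp=0x98
r0: callee-saved, written=False
r1: caller-saved, written=False
r6: caller-saved, written=True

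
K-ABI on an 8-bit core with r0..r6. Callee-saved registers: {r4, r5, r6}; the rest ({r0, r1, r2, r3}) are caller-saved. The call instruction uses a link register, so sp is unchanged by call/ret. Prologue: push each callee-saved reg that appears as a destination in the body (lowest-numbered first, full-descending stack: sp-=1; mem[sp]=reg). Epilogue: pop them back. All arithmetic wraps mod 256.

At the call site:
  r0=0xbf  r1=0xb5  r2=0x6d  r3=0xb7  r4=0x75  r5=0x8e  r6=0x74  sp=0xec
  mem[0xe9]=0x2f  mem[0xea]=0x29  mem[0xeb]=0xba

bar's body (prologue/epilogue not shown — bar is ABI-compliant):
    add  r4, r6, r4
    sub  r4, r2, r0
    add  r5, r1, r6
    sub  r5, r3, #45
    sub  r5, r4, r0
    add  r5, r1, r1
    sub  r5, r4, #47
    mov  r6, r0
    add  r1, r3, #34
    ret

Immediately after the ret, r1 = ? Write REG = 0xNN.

REG = 0xd9

prologue: push r4 → mem[0xeb]=0x75, sp=0xeb
prologue: push r5 → mem[0xea]=0x8e, sp=0xea
prologue: push r6 → mem[0xe9]=0x74, sp=0xe9
body[0] add  r4, r6, r4 → r4=0xe9
body[1] sub  r4, r2, r0 → r4=0xae
body[2] add  r5, r1, r6 → r5=0x29
body[3] sub  r5, r3, #45 → r5=0x8a
body[4] sub  r5, r4, r0 → r5=0xef
body[5] add  r5, r1, r1 → r5=0x6a
body[6] sub  r5, r4, #47 → r5=0x7f
body[7] mov  r6, r0 → r6=0xbf
body[8] add  r1, r3, #34 → r1=0xd9
epilogue: pop r6=0x74, sp=0xea
epilogue: pop r5=0x8e, sp=0xeb
epilogue: pop r4=0x75, sp=0xec
r1 is caller-saved → body value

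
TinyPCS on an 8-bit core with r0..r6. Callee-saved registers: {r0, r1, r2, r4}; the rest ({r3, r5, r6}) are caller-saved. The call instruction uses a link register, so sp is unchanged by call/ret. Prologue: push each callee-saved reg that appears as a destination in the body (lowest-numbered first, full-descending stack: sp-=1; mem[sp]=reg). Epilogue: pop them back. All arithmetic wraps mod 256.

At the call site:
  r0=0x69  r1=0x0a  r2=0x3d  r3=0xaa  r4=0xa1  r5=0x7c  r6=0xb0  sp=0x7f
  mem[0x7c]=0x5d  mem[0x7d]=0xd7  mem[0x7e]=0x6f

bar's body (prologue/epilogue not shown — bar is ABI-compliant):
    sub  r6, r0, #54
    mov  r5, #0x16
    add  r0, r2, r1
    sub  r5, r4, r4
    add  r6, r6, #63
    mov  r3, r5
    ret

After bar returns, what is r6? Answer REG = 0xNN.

REG = 0x72

prologue: push r0 → mem[0x7e]=0x69, sp=0x7e
body[0] sub  r6, r0, #54 → r6=0x33
body[1] mov  r5, #0x16 → r5=0x16
body[2] add  r0, r2, r1 → r0=0x47
body[3] sub  r5, r4, r4 → r5=0x00
body[4] add  r6, r6, #63 → r6=0x72
body[5] mov  r3, r5 → r3=0x00
epilogue: pop r0=0x69, sp=0x7f
r6 is caller-saved → body value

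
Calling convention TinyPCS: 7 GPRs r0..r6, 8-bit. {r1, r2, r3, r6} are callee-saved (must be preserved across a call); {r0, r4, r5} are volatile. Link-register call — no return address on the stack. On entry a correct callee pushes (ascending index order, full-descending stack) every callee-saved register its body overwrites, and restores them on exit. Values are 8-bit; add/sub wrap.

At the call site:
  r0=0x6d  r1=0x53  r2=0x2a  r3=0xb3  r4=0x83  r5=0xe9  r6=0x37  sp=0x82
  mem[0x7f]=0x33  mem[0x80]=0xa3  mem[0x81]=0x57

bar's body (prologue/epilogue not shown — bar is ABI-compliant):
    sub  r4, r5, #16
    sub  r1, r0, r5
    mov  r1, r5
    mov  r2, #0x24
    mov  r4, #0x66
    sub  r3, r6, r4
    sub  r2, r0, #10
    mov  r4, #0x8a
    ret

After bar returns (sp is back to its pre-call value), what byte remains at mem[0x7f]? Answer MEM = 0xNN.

prologue: push r1 → mem[0x81]=0x53, sp=0x81
prologue: push r2 → mem[0x80]=0x2a, sp=0x80
prologue: push r3 → mem[0x7f]=0xb3, sp=0x7f
body[0] sub  r4, r5, #16 → r4=0xd9
body[1] sub  r1, r0, r5 → r1=0x84
body[2] mov  r1, r5 → r1=0xe9
body[3] mov  r2, #0x24 → r2=0x24
body[4] mov  r4, #0x66 → r4=0x66
body[5] sub  r3, r6, r4 → r3=0xd1
body[6] sub  r2, r0, #10 → r2=0x63
body[7] mov  r4, #0x8a → r4=0x8a
epilogue: pop r3=0xb3, sp=0x80
epilogue: pop r2=0x2a, sp=0x81
epilogue: pop r1=0x53, sp=0x82
prologue pushed ['r1', 'r2', 'r3'] at ['0x81', '0x80', '0x7f']

MEM = 0xb3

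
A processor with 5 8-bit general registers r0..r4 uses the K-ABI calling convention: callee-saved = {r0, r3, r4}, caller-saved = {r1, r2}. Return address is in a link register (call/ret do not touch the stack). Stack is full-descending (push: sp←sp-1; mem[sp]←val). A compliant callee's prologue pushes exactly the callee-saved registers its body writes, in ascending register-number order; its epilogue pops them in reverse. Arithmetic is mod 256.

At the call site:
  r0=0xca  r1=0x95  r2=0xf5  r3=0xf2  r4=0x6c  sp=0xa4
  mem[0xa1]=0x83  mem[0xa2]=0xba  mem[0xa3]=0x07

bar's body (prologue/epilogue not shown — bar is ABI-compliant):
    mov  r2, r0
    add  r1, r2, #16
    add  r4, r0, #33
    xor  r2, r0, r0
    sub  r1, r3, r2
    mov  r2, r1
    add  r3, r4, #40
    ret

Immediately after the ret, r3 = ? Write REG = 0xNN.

REG = 0xf2

prologue: push r3 -> mem[0xa3]=0xf2, sp=0xa3
prologue: push r4 -> mem[0xa2]=0x6c, sp=0xa2
body[0] mov  r2, r0 -> r2=0xca
body[1] add  r1, r2, #16 -> r1=0xda
body[2] add  r4, r0, #33 -> r4=0xeb
body[3] xor  r2, r0, r0 -> r2=0x00
body[4] sub  r1, r3, r2 -> r1=0xf2
body[5] mov  r2, r1 -> r2=0xf2
body[6] add  r3, r4, #40 -> r3=0x13
epilogue: pop r4=0x6c, sp=0xa3
epilogue: pop r3=0xf2, sp=0xa4
r3 is callee-saved -> restored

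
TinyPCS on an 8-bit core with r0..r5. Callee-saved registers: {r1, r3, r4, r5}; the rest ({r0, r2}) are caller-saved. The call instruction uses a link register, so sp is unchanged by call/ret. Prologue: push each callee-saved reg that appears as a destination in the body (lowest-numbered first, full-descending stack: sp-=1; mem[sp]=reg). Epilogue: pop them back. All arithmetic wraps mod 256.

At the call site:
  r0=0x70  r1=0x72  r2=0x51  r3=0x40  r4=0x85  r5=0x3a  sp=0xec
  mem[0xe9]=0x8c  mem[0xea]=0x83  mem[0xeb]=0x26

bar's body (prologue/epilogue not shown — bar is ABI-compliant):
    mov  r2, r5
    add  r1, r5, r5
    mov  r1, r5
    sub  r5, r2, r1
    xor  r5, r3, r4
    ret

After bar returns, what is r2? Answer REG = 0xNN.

REG = 0x3a

prologue: push r1 → mem[0xeb]=0x72, sp=0xeb
prologue: push r5 → mem[0xea]=0x3a, sp=0xea
body[0] mov  r2, r5 → r2=0x3a
body[1] add  r1, r5, r5 → r1=0x74
body[2] mov  r1, r5 → r1=0x3a
body[3] sub  r5, r2, r1 → r5=0x00
body[4] xor  r5, r3, r4 → r5=0xc5
epilogue: pop r5=0x3a, sp=0xeb
epilogue: pop r1=0x72, sp=0xec
r2 is caller-saved → body value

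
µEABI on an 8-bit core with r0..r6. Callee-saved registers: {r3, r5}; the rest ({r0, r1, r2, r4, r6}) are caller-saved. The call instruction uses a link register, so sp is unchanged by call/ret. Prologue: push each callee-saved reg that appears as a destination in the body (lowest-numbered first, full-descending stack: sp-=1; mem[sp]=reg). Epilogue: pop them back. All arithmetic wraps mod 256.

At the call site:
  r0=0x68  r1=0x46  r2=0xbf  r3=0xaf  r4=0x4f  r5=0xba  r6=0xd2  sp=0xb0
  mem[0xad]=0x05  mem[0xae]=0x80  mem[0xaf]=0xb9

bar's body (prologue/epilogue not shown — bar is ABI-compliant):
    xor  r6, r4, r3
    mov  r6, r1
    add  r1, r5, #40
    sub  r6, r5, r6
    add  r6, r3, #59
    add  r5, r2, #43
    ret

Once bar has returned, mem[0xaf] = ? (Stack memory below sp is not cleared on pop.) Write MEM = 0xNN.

MEM = 0xba

prologue: push r5 → mem[0xaf]=0xba, sp=0xaf
body[0] xor  r6, r4, r3 → r6=0xe0
body[1] mov  r6, r1 → r6=0x46
body[2] add  r1, r5, #40 → r1=0xe2
body[3] sub  r6, r5, r6 → r6=0x74
body[4] add  r6, r3, #59 → r6=0xea
body[5] add  r5, r2, #43 → r5=0xea
epilogue: pop r5=0xba, sp=0xb0
prologue pushed ['r5'] at ['0xaf']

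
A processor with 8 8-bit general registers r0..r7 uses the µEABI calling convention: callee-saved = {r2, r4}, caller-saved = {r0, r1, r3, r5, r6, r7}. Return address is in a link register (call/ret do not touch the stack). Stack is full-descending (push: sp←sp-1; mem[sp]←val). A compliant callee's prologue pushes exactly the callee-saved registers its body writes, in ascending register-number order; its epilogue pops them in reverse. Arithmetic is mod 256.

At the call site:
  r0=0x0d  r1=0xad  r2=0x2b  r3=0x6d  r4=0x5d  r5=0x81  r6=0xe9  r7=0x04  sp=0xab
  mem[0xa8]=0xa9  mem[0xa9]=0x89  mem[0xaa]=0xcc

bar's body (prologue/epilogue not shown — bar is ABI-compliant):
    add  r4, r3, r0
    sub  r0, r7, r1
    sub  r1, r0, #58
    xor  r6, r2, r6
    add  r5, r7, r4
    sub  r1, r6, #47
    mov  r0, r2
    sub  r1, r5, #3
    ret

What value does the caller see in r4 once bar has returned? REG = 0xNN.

prologue: push r4 → mem[0xaa]=0x5d, sp=0xaa
body[0] add  r4, r3, r0 → r4=0x7a
body[1] sub  r0, r7, r1 → r0=0x57
body[2] sub  r1, r0, #58 → r1=0x1d
body[3] xor  r6, r2, r6 → r6=0xc2
body[4] add  r5, r7, r4 → r5=0x7e
body[5] sub  r1, r6, #47 → r1=0x93
body[6] mov  r0, r2 → r0=0x2b
body[7] sub  r1, r5, #3 → r1=0x7b
epilogue: pop r4=0x5d, sp=0xab
r4 is callee-saved → restored

REG = 0x5d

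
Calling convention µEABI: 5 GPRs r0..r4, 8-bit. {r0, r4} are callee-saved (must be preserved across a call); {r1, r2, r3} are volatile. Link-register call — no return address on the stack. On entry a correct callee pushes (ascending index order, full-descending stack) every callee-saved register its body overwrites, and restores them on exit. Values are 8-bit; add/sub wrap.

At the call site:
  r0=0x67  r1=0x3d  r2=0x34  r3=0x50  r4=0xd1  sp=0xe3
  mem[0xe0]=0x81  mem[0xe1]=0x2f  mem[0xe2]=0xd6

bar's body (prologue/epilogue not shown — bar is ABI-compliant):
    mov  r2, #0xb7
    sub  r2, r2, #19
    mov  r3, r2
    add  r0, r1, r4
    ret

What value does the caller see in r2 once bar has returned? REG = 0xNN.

prologue: push r0 -> mem[0xe2]=0x67, sp=0xe2
body[0] mov  r2, #0xb7 -> r2=0xb7
body[1] sub  r2, r2, #19 -> r2=0xa4
body[2] mov  r3, r2 -> r3=0xa4
body[3] add  r0, r1, r4 -> r0=0x0e
epilogue: pop r0=0x67, sp=0xe3
r2 is caller-saved -> body value

REG = 0xa4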